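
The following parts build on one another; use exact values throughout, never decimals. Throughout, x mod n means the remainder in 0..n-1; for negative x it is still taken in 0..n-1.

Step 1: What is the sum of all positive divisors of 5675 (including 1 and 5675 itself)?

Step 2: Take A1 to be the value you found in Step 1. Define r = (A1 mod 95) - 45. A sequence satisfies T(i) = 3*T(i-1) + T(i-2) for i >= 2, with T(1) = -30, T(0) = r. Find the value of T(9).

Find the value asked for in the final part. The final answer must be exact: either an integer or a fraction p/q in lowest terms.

Step 1: 5675 = 5^2 * 227; sigma = (1 + 5 + 25) * (1 + 227) = 31 * 228 = 7068; answer 7068
Step 2: A1 = 7068; r = -7; T(2) = 3*(-30) + 1*(-7) = -97; iterating: T(2)=-97, T(3)=-321, T(4)=-1060, T(5)=-3501, T(6)=-11563, T(7)=-38190, T(8)=-126133, T(9)=-416589; answer -416589

-416589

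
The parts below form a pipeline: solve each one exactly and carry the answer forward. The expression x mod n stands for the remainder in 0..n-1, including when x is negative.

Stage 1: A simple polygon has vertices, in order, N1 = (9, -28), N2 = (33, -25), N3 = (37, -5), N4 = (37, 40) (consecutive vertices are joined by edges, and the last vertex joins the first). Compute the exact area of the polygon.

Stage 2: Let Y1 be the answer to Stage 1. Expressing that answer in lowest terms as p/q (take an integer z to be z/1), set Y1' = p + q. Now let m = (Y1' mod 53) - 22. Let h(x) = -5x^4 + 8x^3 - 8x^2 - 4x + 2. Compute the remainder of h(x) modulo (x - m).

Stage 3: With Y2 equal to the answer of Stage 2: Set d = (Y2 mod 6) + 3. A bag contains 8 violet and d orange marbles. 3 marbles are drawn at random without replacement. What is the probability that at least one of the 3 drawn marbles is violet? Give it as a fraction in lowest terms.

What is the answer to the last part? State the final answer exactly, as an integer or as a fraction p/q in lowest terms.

9/10

Stage 1: cross terms: (9*-25 - 33*-28)=699, (33*-5 - 37*-25)=760, (37*40 - 37*-5)=1665, (37*-28 - 9*40)=-1396; twice the area = |1728| = 1728; area = 864; answer 864
Stage 2: Y1 = 864; threaded value p + q = 865; m = -5; remainder = value at the root: -5*(-5)^4 + 8*(-5)^3 - 8*(-5)^2 - 4*(-5)^1 + 2 = (-3125) + (-1000) + (-200) + (20) + (2) = -4303; answer -4303
Stage 3: Y2 = -4303; d = 8; total draws C(16,3) = 560; complement C(8,3) = 56; favorable 560 - 56 = 504; P = 9/10; answer 9/10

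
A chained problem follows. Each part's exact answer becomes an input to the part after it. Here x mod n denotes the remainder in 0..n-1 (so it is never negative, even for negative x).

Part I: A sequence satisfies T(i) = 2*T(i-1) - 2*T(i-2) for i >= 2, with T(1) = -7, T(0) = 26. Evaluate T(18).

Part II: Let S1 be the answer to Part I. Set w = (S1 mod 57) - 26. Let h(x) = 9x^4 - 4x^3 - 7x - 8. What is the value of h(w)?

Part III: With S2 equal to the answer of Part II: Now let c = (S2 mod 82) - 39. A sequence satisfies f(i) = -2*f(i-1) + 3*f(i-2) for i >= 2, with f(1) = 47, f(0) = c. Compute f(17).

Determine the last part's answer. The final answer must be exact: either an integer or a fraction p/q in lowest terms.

Part I: T(2) = 2*(-7) - 2*(26) = -66; iterating: T(2)=-66, T(3)=-118, T(4)=-104, T(5)=28, T(6)=264, T(7)=472, T(8)=416, T(9)=-112, T(10)=-1056, T(11)=-1888, T(12)=-1664, T(13)=448, T(14)=4224, T(15)=7552, T(16)=6656, T(17)=-1792, T(18)=-16896; answer -16896
Part II: S1 = -16896; w = 7; 9*(7)^4 - 4*(7)^3 - 7*(7)^1 - 8 = (21609) + (-1372) + (-49) + (-8) = 20180; answer 20180
Part III: S2 = 20180; c = -31; f(2) = -2*(47) + 3*(-31) = -187; iterating: f(2)=-187, f(3)=515, f(4)=-1591, f(5)=4727, f(6)=-14227, f(7)=42635, f(8)=-127951, f(9)=383807, f(10)=-1151467, f(11)=3454355, f(12)=-10363111, f(13)=31089287, f(14)=-93267907, f(15)=279803675, f(16)=-839411071, f(17)=2518233167; answer 2518233167

2518233167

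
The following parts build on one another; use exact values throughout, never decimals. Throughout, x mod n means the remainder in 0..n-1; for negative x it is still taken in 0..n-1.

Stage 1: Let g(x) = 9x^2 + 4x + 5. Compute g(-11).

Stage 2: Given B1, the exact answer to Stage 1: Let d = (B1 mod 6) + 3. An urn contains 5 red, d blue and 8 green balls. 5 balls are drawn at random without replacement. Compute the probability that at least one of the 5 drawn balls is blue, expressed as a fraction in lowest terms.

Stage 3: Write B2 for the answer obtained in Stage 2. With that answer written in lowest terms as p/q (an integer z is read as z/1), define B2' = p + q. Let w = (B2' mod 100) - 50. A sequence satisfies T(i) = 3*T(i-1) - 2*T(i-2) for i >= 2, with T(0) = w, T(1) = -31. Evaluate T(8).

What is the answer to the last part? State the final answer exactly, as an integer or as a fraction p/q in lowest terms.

-18319

Stage 1: 9*(-11)^2 + 4*(-11)^1 + 5 = (1089) + (-44) + (5) = 1050; answer 1050
Stage 2: B1 = 1050; d = 3; total draws C(16,5) = 4368; complement C(13,5) = 1287; favorable 4368 - 1287 = 3081; P = 79/112; answer 79/112
Stage 3: B2 = 79/112; threaded value p + q = 191; w = 41; T(2) = 3*(-31) - 2*(41) = -175; iterating: T(2)=-175, T(3)=-463, T(4)=-1039, T(5)=-2191, T(6)=-4495, T(7)=-9103, T(8)=-18319; answer -18319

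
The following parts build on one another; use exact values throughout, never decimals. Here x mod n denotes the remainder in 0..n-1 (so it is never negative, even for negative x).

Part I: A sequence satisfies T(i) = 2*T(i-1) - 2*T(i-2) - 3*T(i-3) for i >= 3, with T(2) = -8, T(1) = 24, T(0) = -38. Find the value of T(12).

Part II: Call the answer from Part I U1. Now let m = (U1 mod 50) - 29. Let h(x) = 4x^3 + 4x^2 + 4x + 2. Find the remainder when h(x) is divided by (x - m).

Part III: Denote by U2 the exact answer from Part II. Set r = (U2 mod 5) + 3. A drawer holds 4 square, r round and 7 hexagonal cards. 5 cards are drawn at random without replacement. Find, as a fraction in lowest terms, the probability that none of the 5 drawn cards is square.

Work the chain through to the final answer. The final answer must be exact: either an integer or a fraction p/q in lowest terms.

Part I: T(3) = 2*(-8) - 2*(24) - 3*(-38) = 50; iterating: T(3)=50, T(4)=44, T(5)=12, T(6)=-214, T(7)=-584, T(8)=-776, T(9)=258, T(10)=3820, T(11)=9452, T(12)=10490; answer 10490
Part II: U1 = 10490; m = 11; remainder = value at the root: 4*(11)^3 + 4*(11)^2 + 4*(11)^1 + 2 = (5324) + (484) + (44) + (2) = 5854; answer 5854
Part III: U2 = 5854; r = 7; total draws C(18,5) = 8568; favorable C(14,5) = 2002; P = 143/612; answer 143/612

143/612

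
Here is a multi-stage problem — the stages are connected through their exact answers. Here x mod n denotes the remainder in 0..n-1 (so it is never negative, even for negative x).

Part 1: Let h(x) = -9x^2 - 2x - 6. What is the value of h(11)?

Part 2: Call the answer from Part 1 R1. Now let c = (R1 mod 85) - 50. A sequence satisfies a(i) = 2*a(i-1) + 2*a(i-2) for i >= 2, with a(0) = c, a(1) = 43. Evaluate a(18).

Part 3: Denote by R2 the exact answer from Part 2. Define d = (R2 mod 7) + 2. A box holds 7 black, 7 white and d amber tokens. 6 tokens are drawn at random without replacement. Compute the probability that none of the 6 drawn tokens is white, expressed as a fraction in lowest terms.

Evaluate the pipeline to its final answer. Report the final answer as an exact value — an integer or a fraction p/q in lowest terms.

11/323

Part 1: -9*(11)^2 - 2*(11)^1 - 6 = (-1089) + (-22) + (-6) = -1117; answer -1117
Part 2: R1 = -1117; c = 23; a(2) = 2*(43) + 2*(23) = 132; iterating: a(2)=132, a(3)=350, a(4)=964, a(5)=2628, a(6)=7184, a(7)=19624, a(8)=53616, a(9)=146480, a(10)=400192, a(11)=1093344, a(12)=2987072, a(13)=8160832, a(14)=22295808, a(15)=60913280, a(16)=166418176, a(17)=454662912, a(18)=1242162176; answer 1242162176
Part 3: R2 = 1242162176; d = 5; total draws C(19,6) = 27132; favorable C(12,6) = 924; P = 11/323; answer 11/323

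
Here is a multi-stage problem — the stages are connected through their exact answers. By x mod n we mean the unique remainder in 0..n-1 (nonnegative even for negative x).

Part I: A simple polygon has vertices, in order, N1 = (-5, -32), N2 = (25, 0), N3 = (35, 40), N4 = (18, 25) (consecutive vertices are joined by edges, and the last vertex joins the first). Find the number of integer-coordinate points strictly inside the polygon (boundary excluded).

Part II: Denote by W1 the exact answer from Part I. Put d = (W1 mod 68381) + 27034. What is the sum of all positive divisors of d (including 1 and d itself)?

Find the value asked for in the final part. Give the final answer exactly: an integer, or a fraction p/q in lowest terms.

77952

Part I: cross terms: (-5*0 - 25*-32)=800, (25*40 - 35*0)=1000, (35*25 - 18*40)=155, (18*-32 - -5*25)=-451; twice the area = |1504| = 1504; area = 752; boundary points = 2 + 10 + 1 + 1 = 14; strictly interior points = area - boundary/2 + 1 = 746; answer 746
Part II: W1 = 746; d = 27780; 27780 = 2^2 * 3 * 5 * 463; sigma = (1 + 2 + 4) * (1 + 3) * (1 + 5) * (1 + 463) = 7 * 4 * 6 * 464 = 77952; answer 77952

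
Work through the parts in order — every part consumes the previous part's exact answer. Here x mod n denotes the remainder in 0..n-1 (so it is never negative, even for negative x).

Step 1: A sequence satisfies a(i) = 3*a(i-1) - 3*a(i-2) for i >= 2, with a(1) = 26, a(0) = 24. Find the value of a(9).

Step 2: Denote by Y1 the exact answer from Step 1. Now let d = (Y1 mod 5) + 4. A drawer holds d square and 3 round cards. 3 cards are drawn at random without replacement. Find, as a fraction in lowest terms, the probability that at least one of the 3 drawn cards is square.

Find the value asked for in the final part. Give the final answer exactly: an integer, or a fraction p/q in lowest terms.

Step 1: a(2) = 3*(26) - 3*(24) = 6; iterating: a(2)=6, a(3)=-60, a(4)=-198, a(5)=-414, a(6)=-648, a(7)=-702, a(8)=-162, a(9)=1620; answer 1620
Step 2: Y1 = 1620; d = 4; total draws C(7,3) = 35; complement C(3,3) = 1; favorable 35 - 1 = 34; P = 34/35; answer 34/35

34/35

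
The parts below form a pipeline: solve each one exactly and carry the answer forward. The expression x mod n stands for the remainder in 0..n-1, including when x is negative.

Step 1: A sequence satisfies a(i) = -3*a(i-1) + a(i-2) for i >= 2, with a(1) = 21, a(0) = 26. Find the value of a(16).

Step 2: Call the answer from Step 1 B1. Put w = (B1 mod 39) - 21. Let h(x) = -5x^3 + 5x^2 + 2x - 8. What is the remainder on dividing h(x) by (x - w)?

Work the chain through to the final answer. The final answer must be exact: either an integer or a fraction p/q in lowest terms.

Step 1: a(2) = -3*(21) + 1*(26) = -37; iterating: a(2)=-37, a(3)=132, a(4)=-433, a(5)=1431, a(6)=-4726, a(7)=15609, a(8)=-51553, a(9)=170268, a(10)=-562357, a(11)=1857339, a(12)=-6134374, a(13)=20260461, a(14)=-66915757, a(15)=221007732, a(16)=-729938953; answer -729938953
Step 2: B1 = -729938953; w = 2; remainder = value at the root: -5*(2)^3 + 5*(2)^2 + 2*(2)^1 - 8 = (-40) + (20) + (4) + (-8) = -24; answer -24

-24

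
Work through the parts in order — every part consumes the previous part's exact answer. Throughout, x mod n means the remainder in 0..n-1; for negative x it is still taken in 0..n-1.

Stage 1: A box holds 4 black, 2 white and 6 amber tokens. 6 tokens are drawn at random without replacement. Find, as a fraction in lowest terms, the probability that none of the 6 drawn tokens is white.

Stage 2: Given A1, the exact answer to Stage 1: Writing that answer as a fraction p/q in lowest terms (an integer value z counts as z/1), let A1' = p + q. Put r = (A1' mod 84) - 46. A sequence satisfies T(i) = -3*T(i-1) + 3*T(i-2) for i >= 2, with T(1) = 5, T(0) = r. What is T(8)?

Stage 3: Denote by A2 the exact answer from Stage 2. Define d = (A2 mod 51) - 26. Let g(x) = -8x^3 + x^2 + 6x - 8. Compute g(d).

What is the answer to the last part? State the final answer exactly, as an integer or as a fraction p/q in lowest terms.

Stage 1: total draws C(12,6) = 924; favorable C(10,6) = 210; P = 5/22; answer 5/22
Stage 2: A1 = 5/22; threaded value p + q = 27; r = -19; T(2) = -3*(5) + 3*(-19) = -72; iterating: T(2)=-72, T(3)=231, T(4)=-909, T(5)=3420, T(6)=-12987, T(7)=49221, T(8)=-186624; answer -186624
Stage 3: A2 = -186624; d = 10; -8*(10)^3 + 1*(10)^2 + 6*(10)^1 - 8 = (-8000) + (100) + (60) + (-8) = -7848; answer -7848

-7848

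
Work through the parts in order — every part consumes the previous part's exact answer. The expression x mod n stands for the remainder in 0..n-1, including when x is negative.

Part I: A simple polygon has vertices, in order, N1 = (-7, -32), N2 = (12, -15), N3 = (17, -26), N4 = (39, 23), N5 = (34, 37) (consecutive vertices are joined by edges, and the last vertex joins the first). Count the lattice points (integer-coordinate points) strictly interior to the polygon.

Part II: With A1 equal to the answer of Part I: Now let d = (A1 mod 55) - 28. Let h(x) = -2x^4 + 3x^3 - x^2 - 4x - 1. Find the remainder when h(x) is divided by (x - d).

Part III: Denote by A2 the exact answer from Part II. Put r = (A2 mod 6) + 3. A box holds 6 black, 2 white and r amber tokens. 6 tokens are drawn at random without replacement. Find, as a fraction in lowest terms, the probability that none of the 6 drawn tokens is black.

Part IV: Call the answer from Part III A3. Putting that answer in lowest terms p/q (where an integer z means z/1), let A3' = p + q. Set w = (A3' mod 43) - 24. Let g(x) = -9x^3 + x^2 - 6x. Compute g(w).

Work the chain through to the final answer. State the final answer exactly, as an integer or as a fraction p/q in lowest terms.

88

Part I: cross terms: (-7*-15 - 12*-32)=489, (12*-26 - 17*-15)=-57, (17*23 - 39*-26)=1405, (39*37 - 34*23)=661, (34*-32 - -7*37)=-829; twice the area = |1669| = 1669; area = 1669/2; boundary points = 1 + 1 + 1 + 1 + 1 = 5; strictly interior points = area - boundary/2 + 1 = 833; answer 833
Part II: A1 = 833; d = -20; remainder = value at the root: -2*(-20)^4 + 3*(-20)^3 - 1*(-20)^2 - 4*(-20)^1 - 1 = (-320000) + (-24000) + (-400) + (80) + (-1) = -344321; answer -344321
Part III: A2 = -344321; r = 4; total draws C(12,6) = 924; favorable C(6,6) = 1; P = 1/924; answer 1/924
Part IV: A3 = 1/924; threaded value p + q = 925; w = -2; -9*(-2)^3 + 1*(-2)^2 - 6*(-2)^1 = (72) + (4) + (12) = 88; answer 88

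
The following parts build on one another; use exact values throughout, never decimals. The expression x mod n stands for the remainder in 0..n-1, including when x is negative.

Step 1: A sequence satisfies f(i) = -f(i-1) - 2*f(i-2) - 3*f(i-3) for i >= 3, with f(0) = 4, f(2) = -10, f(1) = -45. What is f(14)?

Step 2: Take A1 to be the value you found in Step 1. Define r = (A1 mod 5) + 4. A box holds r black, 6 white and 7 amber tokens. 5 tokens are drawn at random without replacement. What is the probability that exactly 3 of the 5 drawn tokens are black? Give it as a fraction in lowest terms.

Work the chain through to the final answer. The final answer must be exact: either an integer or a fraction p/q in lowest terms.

455/2584

Step 1: f(3) = -1*(-10) - 2*(-45) - 3*(4) = 88; iterating: f(3)=88, f(4)=67, f(5)=-213, f(6)=-185, f(7)=410, f(8)=599, f(9)=-864, f(10)=-1564, f(11)=1495, f(12)=4225, f(13)=-2523, f(14)=-10412; answer -10412
Step 2: A1 = -10412; r = 7; total draws C(20,5) = 15504; favorable C(7,3)*C(13,2) = 2730; P = 455/2584; answer 455/2584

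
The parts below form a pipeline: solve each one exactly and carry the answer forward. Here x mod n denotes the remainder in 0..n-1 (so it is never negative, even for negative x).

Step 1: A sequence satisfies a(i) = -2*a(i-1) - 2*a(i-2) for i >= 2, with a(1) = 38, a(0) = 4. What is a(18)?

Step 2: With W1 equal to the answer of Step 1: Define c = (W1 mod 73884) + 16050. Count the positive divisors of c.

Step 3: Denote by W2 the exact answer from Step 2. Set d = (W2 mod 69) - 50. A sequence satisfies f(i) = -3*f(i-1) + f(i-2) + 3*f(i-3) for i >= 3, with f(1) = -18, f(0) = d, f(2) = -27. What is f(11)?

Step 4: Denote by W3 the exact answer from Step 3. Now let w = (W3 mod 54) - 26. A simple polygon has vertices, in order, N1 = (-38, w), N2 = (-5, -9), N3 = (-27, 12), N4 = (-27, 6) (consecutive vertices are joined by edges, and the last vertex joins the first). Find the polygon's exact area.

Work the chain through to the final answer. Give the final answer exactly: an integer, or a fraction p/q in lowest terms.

Step 1: a(2) = -2*(38) - 2*(4) = -84; iterating: a(2)=-84, a(3)=92, a(4)=-16, a(5)=-152, a(6)=336, a(7)=-368, a(8)=64, a(9)=608, a(10)=-1344, a(11)=1472, a(12)=-256, a(13)=-2432, a(14)=5376, a(15)=-5888, a(16)=1024, a(17)=9728, a(18)=-21504; answer -21504
Step 2: W1 = -21504; c = 68430; 68430 = 2 * 3 * 5 * 2281; number of divisors = (1+1) * (1+1) * (1+1) * (1+1) = 16; answer 16
Step 3: W2 = 16; d = -34; f(3) = -3*(-27) + 1*(-18) + 3*(-34) = -39; iterating: f(3)=-39, f(4)=36, f(5)=-228, f(6)=603, f(7)=-1929, f(8)=5706, f(9)=-17238, f(10)=51633, f(11)=-155019; answer -155019
Step 4: W3 = -155019; w = -11; cross terms: (-38*-9 - -5*-11)=287, (-5*12 - -27*-9)=-303, (-27*6 - -27*12)=162, (-27*-11 - -38*6)=525; twice the area = |671| = 671; area = 671/2; answer 671/2

671/2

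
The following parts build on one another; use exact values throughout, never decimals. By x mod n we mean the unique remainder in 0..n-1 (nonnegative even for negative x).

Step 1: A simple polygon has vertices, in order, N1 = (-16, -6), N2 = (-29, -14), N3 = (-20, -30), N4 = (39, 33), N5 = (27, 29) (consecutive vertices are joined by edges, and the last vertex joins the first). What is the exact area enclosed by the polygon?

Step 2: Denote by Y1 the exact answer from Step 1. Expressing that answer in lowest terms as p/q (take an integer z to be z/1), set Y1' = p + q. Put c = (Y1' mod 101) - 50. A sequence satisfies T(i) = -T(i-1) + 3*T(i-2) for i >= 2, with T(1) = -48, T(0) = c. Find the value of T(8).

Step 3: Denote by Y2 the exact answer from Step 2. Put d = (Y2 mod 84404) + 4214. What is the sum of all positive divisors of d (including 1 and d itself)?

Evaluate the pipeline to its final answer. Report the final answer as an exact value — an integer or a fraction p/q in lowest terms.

12480

Step 1: cross terms: (-16*-14 - -29*-6)=50, (-29*-30 - -20*-14)=590, (-20*33 - 39*-30)=510, (39*29 - 27*33)=240, (27*-6 - -16*29)=302; twice the area = |1692| = 1692; area = 846; answer 846
Step 2: Y1 = 846; threaded value p + q = 847; c = -11; T(2) = -1*(-48) + 3*(-11) = 15; iterating: T(2)=15, T(3)=-159, T(4)=204, T(5)=-681, T(6)=1293, T(7)=-3336, T(8)=7215; answer 7215
Step 3: Y2 = 7215; d = 11429; 11429 = 11 * 1039; sigma = (1 + 11) * (1 + 1039) = 12 * 1040 = 12480; answer 12480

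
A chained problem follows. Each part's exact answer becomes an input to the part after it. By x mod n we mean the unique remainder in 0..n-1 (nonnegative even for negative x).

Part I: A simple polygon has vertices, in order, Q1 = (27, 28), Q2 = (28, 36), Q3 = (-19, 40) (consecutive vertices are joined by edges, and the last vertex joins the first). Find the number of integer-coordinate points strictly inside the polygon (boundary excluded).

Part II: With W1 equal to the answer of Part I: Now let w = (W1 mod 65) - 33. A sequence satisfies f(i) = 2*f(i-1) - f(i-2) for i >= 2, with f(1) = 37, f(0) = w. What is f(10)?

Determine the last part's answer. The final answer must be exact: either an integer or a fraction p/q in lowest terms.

Part I: cross terms: (27*36 - 28*28)=188, (28*40 - -19*36)=1804, (-19*28 - 27*40)=-1612; twice the area = |380| = 380; area = 190; boundary points = 1 + 1 + 2 = 4; strictly interior points = area - boundary/2 + 1 = 189; answer 189
Part II: W1 = 189; w = 26; f(2) = 2*(37) - 1*(26) = 48; iterating: f(2)=48, f(3)=59, f(4)=70, f(5)=81, f(6)=92, f(7)=103, f(8)=114, f(9)=125, f(10)=136; answer 136

136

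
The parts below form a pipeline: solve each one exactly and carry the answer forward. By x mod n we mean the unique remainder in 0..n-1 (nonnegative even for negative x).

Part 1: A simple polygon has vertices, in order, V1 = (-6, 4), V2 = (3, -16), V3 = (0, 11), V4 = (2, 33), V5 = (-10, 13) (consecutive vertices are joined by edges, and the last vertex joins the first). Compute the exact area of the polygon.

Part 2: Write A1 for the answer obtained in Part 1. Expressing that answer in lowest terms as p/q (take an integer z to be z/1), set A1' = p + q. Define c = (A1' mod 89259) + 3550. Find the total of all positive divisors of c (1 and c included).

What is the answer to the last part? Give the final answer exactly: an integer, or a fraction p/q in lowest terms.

Part 1: cross terms: (-6*-16 - 3*4)=84, (3*11 - 0*-16)=33, (0*33 - 2*11)=-22, (2*13 - -10*33)=356, (-10*4 - -6*13)=38; twice the area = |489| = 489; area = 489/2; answer 489/2
Part 2: A1 = 489/2; threaded value p + q = 491; c = 4041; 4041 = 3^2 * 449; sigma = (1 + 3 + 9) * (1 + 449) = 13 * 450 = 5850; answer 5850

5850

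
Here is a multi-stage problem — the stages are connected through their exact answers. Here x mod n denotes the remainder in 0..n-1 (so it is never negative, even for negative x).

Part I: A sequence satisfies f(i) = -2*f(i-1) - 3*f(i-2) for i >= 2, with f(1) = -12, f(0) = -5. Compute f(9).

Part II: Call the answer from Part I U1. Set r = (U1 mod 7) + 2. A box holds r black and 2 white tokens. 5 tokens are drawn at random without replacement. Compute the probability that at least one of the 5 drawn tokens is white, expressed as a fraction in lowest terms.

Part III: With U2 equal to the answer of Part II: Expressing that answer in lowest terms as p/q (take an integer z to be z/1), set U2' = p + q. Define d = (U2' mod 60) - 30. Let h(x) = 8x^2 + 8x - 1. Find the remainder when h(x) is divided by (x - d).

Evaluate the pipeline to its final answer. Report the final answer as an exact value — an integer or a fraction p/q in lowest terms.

1455

Part I: f(2) = -2*(-12) - 3*(-5) = 39; iterating: f(2)=39, f(3)=-42, f(4)=-33, f(5)=192, f(6)=-285, f(7)=-6, f(8)=867, f(9)=-1716; answer -1716
Part II: U1 = -1716; r = 8; total draws C(10,5) = 252; complement C(8,5) = 56; favorable 252 - 56 = 196; P = 7/9; answer 7/9
Part III: U2 = 7/9; threaded value p + q = 16; d = -14; remainder = value at the root: 8*(-14)^2 + 8*(-14)^1 - 1 = (1568) + (-112) + (-1) = 1455; answer 1455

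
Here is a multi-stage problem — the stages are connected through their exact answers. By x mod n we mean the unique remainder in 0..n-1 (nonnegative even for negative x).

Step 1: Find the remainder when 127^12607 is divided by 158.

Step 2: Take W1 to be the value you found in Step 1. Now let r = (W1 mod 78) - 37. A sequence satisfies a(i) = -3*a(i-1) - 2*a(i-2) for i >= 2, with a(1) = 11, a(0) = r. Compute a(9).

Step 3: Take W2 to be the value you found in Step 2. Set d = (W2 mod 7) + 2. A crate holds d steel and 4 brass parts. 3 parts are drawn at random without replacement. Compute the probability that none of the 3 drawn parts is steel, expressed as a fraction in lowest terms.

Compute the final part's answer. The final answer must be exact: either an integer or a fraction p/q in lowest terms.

1/14

Step 1: squarings mod 158: 127^1=127, 127^2=13, 127^4=11, 127^8=121, 127^16=105, 127^32=123, 127^64=119, 127^128=99, 127^256=5, 127^512=25, 127^1024=151, 127^2048=49, 127^4096=31, 127^8192=13; 127^12607 = 127^1 * 127^2 * 127^4 * 127^8 * 127^16 * 127^32 * 127^256 * 127^4096 * 127^8192 = 7 (mod 158); answer 7
Step 2: W1 = 7; r = -30; a(2) = -3*(11) - 2*(-30) = 27; iterating: a(2)=27, a(3)=-103, a(4)=255, a(5)=-559, a(6)=1167, a(7)=-2383, a(8)=4815, a(9)=-9679; answer -9679
Step 3: W2 = -9679; d = 4; total draws C(8,3) = 56; favorable C(4,3) = 4; P = 1/14; answer 1/14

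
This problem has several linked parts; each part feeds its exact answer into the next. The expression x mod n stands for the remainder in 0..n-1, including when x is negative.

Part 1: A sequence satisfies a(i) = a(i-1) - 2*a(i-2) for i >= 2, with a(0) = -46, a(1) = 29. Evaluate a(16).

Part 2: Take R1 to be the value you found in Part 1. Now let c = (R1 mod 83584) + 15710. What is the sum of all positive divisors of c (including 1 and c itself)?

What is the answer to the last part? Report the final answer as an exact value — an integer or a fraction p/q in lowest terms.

Part 1: a(2) = 1*(29) - 2*(-46) = 121; iterating: a(2)=121, a(3)=63, a(4)=-179, a(5)=-305, a(6)=53, a(7)=663, a(8)=557, a(9)=-769, a(10)=-1883, a(11)=-345, a(12)=3421, a(13)=4111, a(14)=-2731, a(15)=-10953, a(16)=-5491; answer -5491
Part 2: R1 = -5491; c = 93803; 93803 = 19 * 4937; sigma = (1 + 19) * (1 + 4937) = 20 * 4938 = 98760; answer 98760

98760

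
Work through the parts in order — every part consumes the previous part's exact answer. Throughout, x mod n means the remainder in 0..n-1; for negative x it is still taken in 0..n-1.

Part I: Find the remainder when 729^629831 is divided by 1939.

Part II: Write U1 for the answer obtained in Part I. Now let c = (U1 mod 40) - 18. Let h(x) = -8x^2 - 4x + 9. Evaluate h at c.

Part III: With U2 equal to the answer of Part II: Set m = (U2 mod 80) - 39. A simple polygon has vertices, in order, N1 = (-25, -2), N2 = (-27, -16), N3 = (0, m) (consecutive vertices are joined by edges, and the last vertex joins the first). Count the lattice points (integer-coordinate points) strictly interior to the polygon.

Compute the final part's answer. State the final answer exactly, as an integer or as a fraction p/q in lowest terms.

Part I: squarings mod 1939: 729^1=729, 729^2=155, 729^4=757, 729^8=1044, 729^16=218, 729^32=988, 729^64=827, 729^128=1401, 729^256=533, 729^512=995, 729^1024=1135, 729^2048=729, 729^4096=155, 729^8192=757, 729^16384=1044, 729^32768=218, 729^65536=988, 729^131072=827, 729^262144=1401, 729^524288=533; 729^629831 = 729^1 * 729^2 * 729^4 * 729^64 * 729^1024 * 729^2048 * 729^4096 * 729^32768 * 729^65536 * 729^524288 = 1681 (mod 1939); answer 1681
Part II: U1 = 1681; c = -17; -8*(-17)^2 - 4*(-17)^1 + 9 = (-2312) + (68) + (9) = -2235; answer -2235
Part III: U2 = -2235; m = -34; cross terms: (-25*-16 - -27*-2)=346, (-27*-34 - 0*-16)=918, (0*-2 - -25*-34)=-850; twice the area = |414| = 414; area = 207; boundary points = 2 + 9 + 1 = 12; strictly interior points = area - boundary/2 + 1 = 202; answer 202

202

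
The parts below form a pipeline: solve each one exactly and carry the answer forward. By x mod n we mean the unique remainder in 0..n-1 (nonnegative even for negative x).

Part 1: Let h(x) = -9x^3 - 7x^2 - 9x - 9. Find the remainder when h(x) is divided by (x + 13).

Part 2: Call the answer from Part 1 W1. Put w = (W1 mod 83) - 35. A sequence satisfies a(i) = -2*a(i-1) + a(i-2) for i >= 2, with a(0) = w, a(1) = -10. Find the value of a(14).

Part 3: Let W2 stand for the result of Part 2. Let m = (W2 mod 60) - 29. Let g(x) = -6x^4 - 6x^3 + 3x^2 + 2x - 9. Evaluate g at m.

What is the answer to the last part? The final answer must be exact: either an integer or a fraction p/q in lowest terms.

Part 1: remainder = value at the root: -9*(-13)^3 - 7*(-13)^2 - 9*(-13)^1 - 9 = (19773) + (-1183) + (117) + (-9) = 18698; answer 18698
Part 2: W1 = 18698; w = -12; a(2) = -2*(-10) + 1*(-12) = 8; iterating: a(2)=8, a(3)=-26, a(4)=60, a(5)=-146, a(6)=352, a(7)=-850, a(8)=2052, a(9)=-4954, a(10)=11960, a(11)=-28874, a(12)=69708, a(13)=-168290, a(14)=406288; answer 406288
Part 3: W2 = 406288; m = -1; -6*(-1)^4 - 6*(-1)^3 + 3*(-1)^2 + 2*(-1)^1 - 9 = (-6) + (6) + (3) + (-2) + (-9) = -8; answer -8

-8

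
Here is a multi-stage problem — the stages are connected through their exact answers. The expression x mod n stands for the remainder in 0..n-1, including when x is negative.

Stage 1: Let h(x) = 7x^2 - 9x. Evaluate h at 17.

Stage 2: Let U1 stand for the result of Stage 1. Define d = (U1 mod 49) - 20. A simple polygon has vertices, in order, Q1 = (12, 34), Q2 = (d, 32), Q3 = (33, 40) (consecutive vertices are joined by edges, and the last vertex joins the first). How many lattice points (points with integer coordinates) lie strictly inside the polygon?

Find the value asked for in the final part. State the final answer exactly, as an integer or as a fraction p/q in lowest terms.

49

Stage 1: 7*(17)^2 - 9*(17)^1 = (2023) + (-153) = 1870; answer 1870
Stage 2: U1 = 1870; d = -12; cross terms: (12*32 - -12*34)=792, (-12*40 - 33*32)=-1536, (33*34 - 12*40)=642; twice the area = |-102| = 102; area = 51; boundary points = 2 + 1 + 3 = 6; strictly interior points = area - boundary/2 + 1 = 49; answer 49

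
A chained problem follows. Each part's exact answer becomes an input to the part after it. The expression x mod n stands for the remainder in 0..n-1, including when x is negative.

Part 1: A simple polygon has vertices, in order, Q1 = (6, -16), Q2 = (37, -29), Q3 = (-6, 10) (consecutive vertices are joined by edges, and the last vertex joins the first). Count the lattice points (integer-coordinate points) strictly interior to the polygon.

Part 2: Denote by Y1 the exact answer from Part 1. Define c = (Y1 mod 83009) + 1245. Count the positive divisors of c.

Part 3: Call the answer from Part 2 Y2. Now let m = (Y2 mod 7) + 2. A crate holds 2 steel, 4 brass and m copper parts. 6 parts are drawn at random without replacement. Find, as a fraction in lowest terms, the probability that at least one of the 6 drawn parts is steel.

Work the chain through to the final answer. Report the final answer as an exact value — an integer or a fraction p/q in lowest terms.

Part 1: cross terms: (6*-29 - 37*-16)=418, (37*10 - -6*-29)=196, (-6*-16 - 6*10)=36; twice the area = |650| = 650; area = 325; boundary points = 1 + 1 + 2 = 4; strictly interior points = area - boundary/2 + 1 = 324; answer 324
Part 2: Y1 = 324; c = 1569; 1569 = 3 * 523; number of divisors = (1+1) * (1+1) = 4; answer 4
Part 3: Y2 = 4; m = 6; total draws C(12,6) = 924; complement C(10,6) = 210; favorable 924 - 210 = 714; P = 17/22; answer 17/22

17/22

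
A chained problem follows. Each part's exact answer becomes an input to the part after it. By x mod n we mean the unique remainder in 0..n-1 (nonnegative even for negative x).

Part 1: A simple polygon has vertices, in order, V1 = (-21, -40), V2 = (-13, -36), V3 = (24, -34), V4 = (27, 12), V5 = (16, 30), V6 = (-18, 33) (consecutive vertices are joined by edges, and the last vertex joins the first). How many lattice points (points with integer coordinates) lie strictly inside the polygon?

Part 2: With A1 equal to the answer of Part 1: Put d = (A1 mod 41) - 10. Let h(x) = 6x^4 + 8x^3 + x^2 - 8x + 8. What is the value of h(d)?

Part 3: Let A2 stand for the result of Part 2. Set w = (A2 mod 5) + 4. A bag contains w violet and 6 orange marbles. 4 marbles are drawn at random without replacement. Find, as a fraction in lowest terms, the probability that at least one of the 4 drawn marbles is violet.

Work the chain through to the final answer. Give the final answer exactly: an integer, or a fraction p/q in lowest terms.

Part 1: cross terms: (-21*-36 - -13*-40)=236, (-13*-34 - 24*-36)=1306, (24*12 - 27*-34)=1206, (27*30 - 16*12)=618, (16*33 - -18*30)=1068, (-18*-40 - -21*33)=1413; twice the area = |5847| = 5847; area = 5847/2; boundary points = 4 + 1 + 1 + 1 + 1 + 1 = 9; strictly interior points = area - boundary/2 + 1 = 2920; answer 2920
Part 2: A1 = 2920; d = -1; 6*(-1)^4 + 8*(-1)^3 + 1*(-1)^2 - 8*(-1)^1 + 8 = (6) + (-8) + (1) + (8) + (8) = 15; answer 15
Part 3: A2 = 15; w = 4; total draws C(10,4) = 210; complement C(6,4) = 15; favorable 210 - 15 = 195; P = 13/14; answer 13/14

13/14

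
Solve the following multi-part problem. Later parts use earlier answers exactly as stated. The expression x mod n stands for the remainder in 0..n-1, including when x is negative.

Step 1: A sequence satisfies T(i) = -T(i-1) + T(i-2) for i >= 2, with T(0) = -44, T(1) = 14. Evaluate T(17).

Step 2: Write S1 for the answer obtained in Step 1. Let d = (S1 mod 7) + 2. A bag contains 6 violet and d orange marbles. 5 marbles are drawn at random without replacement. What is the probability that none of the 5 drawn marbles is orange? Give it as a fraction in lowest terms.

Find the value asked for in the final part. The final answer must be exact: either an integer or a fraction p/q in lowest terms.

3/28

Step 1: T(2) = -1*(14) + 1*(-44) = -58; iterating: T(2)=-58, T(3)=72, T(4)=-130, T(5)=202, T(6)=-332, T(7)=534, T(8)=-866, T(9)=1400, T(10)=-2266, T(11)=3666, T(12)=-5932, T(13)=9598, T(14)=-15530, T(15)=25128, T(16)=-40658, T(17)=65786; answer 65786
Step 2: S1 = 65786; d = 2; total draws C(8,5) = 56; favorable C(6,5) = 6; P = 3/28; answer 3/28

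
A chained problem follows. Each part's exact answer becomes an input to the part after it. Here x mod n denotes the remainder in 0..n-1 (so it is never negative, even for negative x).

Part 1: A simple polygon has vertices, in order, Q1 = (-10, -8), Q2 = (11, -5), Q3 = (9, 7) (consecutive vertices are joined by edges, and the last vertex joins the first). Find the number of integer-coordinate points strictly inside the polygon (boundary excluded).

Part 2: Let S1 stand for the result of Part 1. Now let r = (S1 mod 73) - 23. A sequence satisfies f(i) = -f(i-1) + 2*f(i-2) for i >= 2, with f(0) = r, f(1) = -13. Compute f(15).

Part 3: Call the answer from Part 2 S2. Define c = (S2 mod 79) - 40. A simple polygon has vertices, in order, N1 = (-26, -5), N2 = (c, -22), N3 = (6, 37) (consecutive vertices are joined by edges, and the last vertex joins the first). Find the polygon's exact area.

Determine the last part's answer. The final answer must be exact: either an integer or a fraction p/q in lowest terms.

Part 1: cross terms: (-10*-5 - 11*-8)=138, (11*7 - 9*-5)=122, (9*-8 - -10*7)=-2; twice the area = |258| = 258; area = 129; boundary points = 3 + 2 + 1 = 6; strictly interior points = area - boundary/2 + 1 = 127; answer 127
Part 2: S1 = 127; r = 31; f(2) = -1*(-13) + 2*(31) = 75; iterating: f(2)=75, f(3)=-101, f(4)=251, f(5)=-453, f(6)=955, f(7)=-1861, f(8)=3771, f(9)=-7493, f(10)=15035, f(11)=-30021, f(12)=60091, f(13)=-120133, f(14)=240315, f(15)=-480581; answer -480581
Part 3: S2 = -480581; c = 15; cross terms: (-26*-22 - 15*-5)=647, (15*37 - 6*-22)=687, (6*-5 - -26*37)=932; twice the area = |2266| = 2266; area = 1133; answer 1133

1133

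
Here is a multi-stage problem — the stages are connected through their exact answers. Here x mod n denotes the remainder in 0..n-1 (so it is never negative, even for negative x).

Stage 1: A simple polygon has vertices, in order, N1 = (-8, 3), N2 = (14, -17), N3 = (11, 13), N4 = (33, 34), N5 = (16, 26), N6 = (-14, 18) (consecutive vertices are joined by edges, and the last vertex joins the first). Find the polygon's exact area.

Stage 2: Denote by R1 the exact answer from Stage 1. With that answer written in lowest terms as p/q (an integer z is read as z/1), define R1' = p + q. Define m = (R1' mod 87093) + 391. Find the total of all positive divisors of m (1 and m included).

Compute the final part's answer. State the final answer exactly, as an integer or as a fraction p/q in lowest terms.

Stage 1: cross terms: (-8*-17 - 14*3)=94, (14*13 - 11*-17)=369, (11*34 - 33*13)=-55, (33*26 - 16*34)=314, (16*18 - -14*26)=652, (-14*3 - -8*18)=102; twice the area = |1476| = 1476; area = 738; answer 738
Stage 2: R1 = 738; threaded value p + q = 739; m = 1130; 1130 = 2 * 5 * 113; sigma = (1 + 2) * (1 + 5) * (1 + 113) = 3 * 6 * 114 = 2052; answer 2052

2052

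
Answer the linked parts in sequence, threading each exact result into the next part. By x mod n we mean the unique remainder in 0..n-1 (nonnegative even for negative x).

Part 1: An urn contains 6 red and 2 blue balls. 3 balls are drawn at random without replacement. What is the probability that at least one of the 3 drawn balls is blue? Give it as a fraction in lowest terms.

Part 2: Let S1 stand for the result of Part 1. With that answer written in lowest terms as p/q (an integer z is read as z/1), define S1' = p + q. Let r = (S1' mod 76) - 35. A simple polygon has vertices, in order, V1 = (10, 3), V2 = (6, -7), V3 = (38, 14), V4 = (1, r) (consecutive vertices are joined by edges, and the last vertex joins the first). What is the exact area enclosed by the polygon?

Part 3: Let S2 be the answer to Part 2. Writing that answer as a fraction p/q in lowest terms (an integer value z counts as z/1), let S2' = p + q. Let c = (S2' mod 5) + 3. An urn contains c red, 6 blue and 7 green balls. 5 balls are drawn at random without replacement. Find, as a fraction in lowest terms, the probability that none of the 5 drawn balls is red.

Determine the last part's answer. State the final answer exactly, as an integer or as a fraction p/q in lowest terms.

143/952

Part 1: total draws C(8,3) = 56; complement C(6,3) = 20; favorable 56 - 20 = 36; P = 9/14; answer 9/14
Part 2: S1 = 9/14; threaded value p + q = 23; r = -12; cross terms: (10*-7 - 6*3)=-88, (6*14 - 38*-7)=350, (38*-12 - 1*14)=-470, (1*3 - 10*-12)=123; twice the area = |-85| = 85; area = 85/2; answer 85/2
Part 3: S2 = 85/2; threaded value p + q = 87; c = 5; total draws C(18,5) = 8568; favorable C(13,5) = 1287; P = 143/952; answer 143/952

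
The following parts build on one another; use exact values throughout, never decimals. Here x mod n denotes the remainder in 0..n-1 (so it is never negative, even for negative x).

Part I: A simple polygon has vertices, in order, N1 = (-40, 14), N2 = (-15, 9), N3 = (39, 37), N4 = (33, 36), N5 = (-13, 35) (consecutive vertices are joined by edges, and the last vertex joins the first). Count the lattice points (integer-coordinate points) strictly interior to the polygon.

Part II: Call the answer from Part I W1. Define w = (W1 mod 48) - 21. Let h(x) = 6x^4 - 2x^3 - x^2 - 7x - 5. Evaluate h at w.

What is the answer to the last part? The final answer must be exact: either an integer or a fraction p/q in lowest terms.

Part I: cross terms: (-40*9 - -15*14)=-150, (-15*37 - 39*9)=-906, (39*36 - 33*37)=183, (33*35 - -13*36)=1623, (-13*14 - -40*35)=1218; twice the area = |1968| = 1968; area = 984; boundary points = 5 + 2 + 1 + 1 + 3 = 12; strictly interior points = area - boundary/2 + 1 = 979; answer 979
Part II: W1 = 979; w = -2; 6*(-2)^4 - 2*(-2)^3 - 1*(-2)^2 - 7*(-2)^1 - 5 = (96) + (16) + (-4) + (14) + (-5) = 117; answer 117

117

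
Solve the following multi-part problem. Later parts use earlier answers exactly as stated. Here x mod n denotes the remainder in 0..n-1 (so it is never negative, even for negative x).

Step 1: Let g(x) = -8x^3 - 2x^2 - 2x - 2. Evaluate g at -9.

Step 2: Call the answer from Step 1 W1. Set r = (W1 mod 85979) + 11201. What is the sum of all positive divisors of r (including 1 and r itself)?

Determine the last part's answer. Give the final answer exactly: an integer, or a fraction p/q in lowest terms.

Step 1: -8*(-9)^3 - 2*(-9)^2 - 2*(-9)^1 - 2 = (5832) + (-162) + (18) + (-2) = 5686; answer 5686
Step 2: W1 = 5686; r = 16887; 16887 = 3 * 13 * 433; sigma = (1 + 3) * (1 + 13) * (1 + 433) = 4 * 14 * 434 = 24304; answer 24304

24304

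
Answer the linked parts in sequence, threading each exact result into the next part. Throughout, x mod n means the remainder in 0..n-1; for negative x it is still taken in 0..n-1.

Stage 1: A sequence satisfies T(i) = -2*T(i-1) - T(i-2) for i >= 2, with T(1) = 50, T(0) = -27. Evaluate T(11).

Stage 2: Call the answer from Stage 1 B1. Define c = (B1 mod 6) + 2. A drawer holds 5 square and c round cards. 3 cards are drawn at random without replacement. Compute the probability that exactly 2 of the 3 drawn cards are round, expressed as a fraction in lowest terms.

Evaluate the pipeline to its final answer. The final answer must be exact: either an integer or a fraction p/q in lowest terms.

5/11

Stage 1: T(2) = -2*(50) - 1*(-27) = -73; iterating: T(2)=-73, T(3)=96, T(4)=-119, T(5)=142, T(6)=-165, T(7)=188, T(8)=-211, T(9)=234, T(10)=-257, T(11)=280; answer 280
Stage 2: B1 = 280; c = 6; total draws C(11,3) = 165; favorable C(6,2)*C(5,1) = 75; P = 5/11; answer 5/11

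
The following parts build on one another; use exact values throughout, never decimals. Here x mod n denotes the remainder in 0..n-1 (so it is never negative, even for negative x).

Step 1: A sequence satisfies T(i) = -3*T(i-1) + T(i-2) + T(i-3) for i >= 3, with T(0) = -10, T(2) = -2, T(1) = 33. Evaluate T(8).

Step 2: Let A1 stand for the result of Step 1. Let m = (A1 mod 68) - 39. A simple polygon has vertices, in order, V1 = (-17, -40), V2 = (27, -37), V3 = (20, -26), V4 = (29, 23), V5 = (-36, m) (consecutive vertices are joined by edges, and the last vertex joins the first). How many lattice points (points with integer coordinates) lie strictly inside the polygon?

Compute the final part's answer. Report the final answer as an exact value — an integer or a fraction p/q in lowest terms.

2866

Step 1: T(3) = -3*(-2) + 1*(33) + 1*(-10) = 29; iterating: T(3)=29, T(4)=-56, T(5)=195, T(6)=-612, T(7)=1975, T(8)=-6342; answer -6342
Step 2: A1 = -6342; m = 11; cross terms: (-17*-37 - 27*-40)=1709, (27*-26 - 20*-37)=38, (20*23 - 29*-26)=1214, (29*11 - -36*23)=1147, (-36*-40 - -17*11)=1627; twice the area = |5735| = 5735; area = 5735/2; boundary points = 1 + 1 + 1 + 1 + 1 = 5; strictly interior points = area - boundary/2 + 1 = 2866; answer 2866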